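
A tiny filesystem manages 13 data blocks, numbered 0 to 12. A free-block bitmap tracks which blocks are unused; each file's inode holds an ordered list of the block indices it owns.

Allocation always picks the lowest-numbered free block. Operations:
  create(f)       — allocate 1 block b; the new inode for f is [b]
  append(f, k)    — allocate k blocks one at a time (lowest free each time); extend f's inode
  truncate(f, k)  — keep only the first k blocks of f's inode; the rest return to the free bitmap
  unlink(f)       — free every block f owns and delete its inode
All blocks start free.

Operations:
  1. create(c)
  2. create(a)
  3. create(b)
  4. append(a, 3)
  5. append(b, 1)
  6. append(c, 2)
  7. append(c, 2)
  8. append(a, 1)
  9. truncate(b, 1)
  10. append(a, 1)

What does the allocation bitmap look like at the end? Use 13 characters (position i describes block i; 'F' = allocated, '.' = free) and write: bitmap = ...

[1] create(c) — c=0 (map F............)
[2] create(a) — a=1 c=0 (map FF...........)
[3] create(b) — a=1 b=2 c=0 (map FFF..........)
[4] append(a, 3) — a=1,3,4,5 b=2 c=0 (map FFFFFF.......)
[5] append(b, 1) — a=1,3,4,5 b=2,6 c=0 (map FFFFFFF......)
[6] append(c, 2) — a=1,3,4,5 b=2,6 c=0,7,8 (map FFFFFFFFF....)
[7] append(c, 2) — a=1,3,4,5 b=2,6 c=0,7,8,9,10 (map FFFFFFFFFFF..)
[8] append(a, 1) — a=1,3,4,5,11 b=2,6 c=0,7,8,9,10 (map FFFFFFFFFFFF.)
[9] truncate(b, 1) — a=1,3,4,5,11 b=2 c=0,7,8,9,10 (map FFFFFF.FFFFF.)
[10] append(a, 1) — a=1,3,4,5,11,6 b=2 c=0,7,8,9,10 (map FFFFFFFFFFFF.)

bitmap = FFFFFFFFFFFF.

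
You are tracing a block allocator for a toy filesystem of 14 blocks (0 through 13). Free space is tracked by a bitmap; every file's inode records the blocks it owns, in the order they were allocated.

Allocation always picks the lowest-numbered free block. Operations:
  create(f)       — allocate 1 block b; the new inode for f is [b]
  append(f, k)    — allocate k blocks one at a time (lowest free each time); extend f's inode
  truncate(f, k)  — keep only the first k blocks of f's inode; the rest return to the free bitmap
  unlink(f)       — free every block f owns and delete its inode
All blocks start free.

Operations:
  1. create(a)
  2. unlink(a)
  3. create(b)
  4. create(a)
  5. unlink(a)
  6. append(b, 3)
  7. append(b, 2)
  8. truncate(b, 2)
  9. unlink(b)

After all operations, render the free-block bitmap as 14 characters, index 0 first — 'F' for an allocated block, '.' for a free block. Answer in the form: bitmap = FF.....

bitmap = ..............

create(a): bitmap=F............. | a=[0]
unlink(a): bitmap=.............. | 
create(b): bitmap=F............. | b=[0]
create(a): bitmap=FF............ | a=[1] b=[0]
unlink(a): bitmap=F............. | b=[0]
append(b, 3): bitmap=FFFF.......... | b=[0, 1, 2, 3]
append(b, 2): bitmap=FFFFFF........ | b=[0, 1, 2, 3, 4, 5]
truncate(b, 2): bitmap=FF............ | b=[0, 1]
unlink(b): bitmap=.............. | 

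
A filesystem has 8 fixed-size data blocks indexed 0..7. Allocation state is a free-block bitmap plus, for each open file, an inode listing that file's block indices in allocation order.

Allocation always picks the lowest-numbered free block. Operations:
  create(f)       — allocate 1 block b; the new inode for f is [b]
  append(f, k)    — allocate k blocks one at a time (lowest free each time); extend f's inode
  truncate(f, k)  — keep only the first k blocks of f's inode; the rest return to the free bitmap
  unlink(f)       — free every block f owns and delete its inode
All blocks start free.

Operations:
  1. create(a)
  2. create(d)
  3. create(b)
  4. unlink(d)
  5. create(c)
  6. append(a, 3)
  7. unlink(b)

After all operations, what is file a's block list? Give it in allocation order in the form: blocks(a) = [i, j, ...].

[1] create(a) — a=0 (map F.......)
[2] create(d) — a=0 d=1 (map FF......)
[3] create(b) — a=0 b=2 d=1 (map FFF.....)
[4] unlink(d) — a=0 b=2 (map F.F.....)
[5] create(c) — a=0 b=2 c=1 (map FFF.....)
[6] append(a, 3) — a=0,3,4,5 b=2 c=1 (map FFFFFF..)
[7] unlink(b) — a=0,3,4,5 c=1 (map FF.FFF..)

blocks(a) = [0, 3, 4, 5]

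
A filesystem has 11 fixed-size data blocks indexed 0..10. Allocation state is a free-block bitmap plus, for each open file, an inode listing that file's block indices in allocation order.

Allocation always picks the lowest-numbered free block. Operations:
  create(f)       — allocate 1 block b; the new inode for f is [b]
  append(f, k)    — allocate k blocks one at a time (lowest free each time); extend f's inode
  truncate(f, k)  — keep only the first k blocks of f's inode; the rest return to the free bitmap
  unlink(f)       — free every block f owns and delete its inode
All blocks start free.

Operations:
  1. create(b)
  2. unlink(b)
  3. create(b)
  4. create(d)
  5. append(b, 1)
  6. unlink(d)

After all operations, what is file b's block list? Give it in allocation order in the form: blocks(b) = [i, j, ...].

blocks(b) = [0, 2]

after create(b) → b:[0]  free=[F..........]
after unlink(b) →   free=[...........]
after create(b) → b:[0]  free=[F..........]
after create(d) → b:[0], d:[1]  free=[FF.........]
after append(b, 1) → b:[0, 2], d:[1]  free=[FFF........]
after unlink(d) → b:[0, 2]  free=[F.F........]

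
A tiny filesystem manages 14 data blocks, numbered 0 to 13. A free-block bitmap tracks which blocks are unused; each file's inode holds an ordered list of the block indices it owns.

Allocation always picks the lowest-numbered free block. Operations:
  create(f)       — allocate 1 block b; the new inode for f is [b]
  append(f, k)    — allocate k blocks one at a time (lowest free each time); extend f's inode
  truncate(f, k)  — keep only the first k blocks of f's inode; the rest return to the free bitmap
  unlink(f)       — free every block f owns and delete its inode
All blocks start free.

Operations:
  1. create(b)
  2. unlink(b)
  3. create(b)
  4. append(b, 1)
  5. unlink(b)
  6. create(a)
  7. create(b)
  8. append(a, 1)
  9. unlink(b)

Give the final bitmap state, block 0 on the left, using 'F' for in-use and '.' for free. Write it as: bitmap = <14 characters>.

bitmap = F.F...........

create(b): bitmap=F............. | b=[0]
unlink(b): bitmap=.............. | 
create(b): bitmap=F............. | b=[0]
append(b, 1): bitmap=FF............ | b=[0, 1]
unlink(b): bitmap=.............. | 
create(a): bitmap=F............. | a=[0]
create(b): bitmap=FF............ | a=[0] b=[1]
append(a, 1): bitmap=FFF........... | a=[0, 2] b=[1]
unlink(b): bitmap=F.F........... | a=[0, 2]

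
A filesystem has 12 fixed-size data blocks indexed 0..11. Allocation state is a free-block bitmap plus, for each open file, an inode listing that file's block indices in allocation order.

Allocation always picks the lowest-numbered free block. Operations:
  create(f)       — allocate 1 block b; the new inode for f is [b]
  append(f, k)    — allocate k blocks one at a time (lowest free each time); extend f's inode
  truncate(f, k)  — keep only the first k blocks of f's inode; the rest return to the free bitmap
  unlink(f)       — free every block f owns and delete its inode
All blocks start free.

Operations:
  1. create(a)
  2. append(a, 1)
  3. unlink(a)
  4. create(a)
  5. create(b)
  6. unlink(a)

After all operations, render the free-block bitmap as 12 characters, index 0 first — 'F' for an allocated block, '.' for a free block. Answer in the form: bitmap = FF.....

bitmap = .F..........

create(a): bitmap=F........... | a=[0]
append(a, 1): bitmap=FF.......... | a=[0, 1]
unlink(a): bitmap=............ | 
create(a): bitmap=F........... | a=[0]
create(b): bitmap=FF.......... | a=[0] b=[1]
unlink(a): bitmap=.F.......... | b=[1]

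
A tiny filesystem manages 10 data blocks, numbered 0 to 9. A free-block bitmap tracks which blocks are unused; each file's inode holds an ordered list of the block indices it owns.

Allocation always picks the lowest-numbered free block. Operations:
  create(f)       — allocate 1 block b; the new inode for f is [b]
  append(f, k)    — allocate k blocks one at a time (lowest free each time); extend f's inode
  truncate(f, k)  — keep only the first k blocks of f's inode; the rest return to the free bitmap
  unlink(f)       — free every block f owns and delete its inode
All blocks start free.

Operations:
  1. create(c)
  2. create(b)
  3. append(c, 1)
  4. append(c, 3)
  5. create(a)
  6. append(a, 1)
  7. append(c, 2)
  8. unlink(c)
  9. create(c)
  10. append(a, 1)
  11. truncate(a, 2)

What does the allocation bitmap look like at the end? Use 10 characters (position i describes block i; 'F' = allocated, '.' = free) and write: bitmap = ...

bitmap = FF....FF..

after create(c) → c:[0]  free=[F.........]
after create(b) → b:[1], c:[0]  free=[FF........]
after append(c, 1) → b:[1], c:[0, 2]  free=[FFF.......]
after append(c, 3) → b:[1], c:[0, 2, 3, 4, 5]  free=[FFFFFF....]
after create(a) → a:[6], b:[1], c:[0, 2, 3, 4, 5]  free=[FFFFFFF...]
after append(a, 1) → a:[6, 7], b:[1], c:[0, 2, 3, 4, 5]  free=[FFFFFFFF..]
after append(c, 2) → a:[6, 7], b:[1], c:[0, 2, 3, 4, 5, 8, 9]  free=[FFFFFFFFFF]
after unlink(c) → a:[6, 7], b:[1]  free=[.F....FF..]
after create(c) → a:[6, 7], b:[1], c:[0]  free=[FF....FF..]
after append(a, 1) → a:[6, 7, 2], b:[1], c:[0]  free=[FFF...FF..]
after truncate(a, 2) → a:[6, 7], b:[1], c:[0]  free=[FF....FF..]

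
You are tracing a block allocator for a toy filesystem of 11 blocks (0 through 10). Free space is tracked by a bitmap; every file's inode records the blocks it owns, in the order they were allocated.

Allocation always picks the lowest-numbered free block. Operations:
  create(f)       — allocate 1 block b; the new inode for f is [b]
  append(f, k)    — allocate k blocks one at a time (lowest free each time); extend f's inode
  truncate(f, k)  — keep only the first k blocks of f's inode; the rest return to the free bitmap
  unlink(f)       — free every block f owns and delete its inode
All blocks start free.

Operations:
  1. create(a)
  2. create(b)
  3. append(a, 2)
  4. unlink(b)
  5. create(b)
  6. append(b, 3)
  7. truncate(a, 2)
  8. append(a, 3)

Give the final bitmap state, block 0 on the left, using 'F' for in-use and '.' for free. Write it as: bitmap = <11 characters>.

[1] create(a) — a=0 (map F..........)
[2] create(b) — a=0 b=1 (map FF.........)
[3] append(a, 2) — a=0,2,3 b=1 (map FFFF.......)
[4] unlink(b) — a=0,2,3 (map F.FF.......)
[5] create(b) — a=0,2,3 b=1 (map FFFF.......)
[6] append(b, 3) — a=0,2,3 b=1,4,5,6 (map FFFFFFF....)
[7] truncate(a, 2) — a=0,2 b=1,4,5,6 (map FFF.FFF....)
[8] append(a, 3) — a=0,2,3,7,8 b=1,4,5,6 (map FFFFFFFFF..)

bitmap = FFFFFFFFF..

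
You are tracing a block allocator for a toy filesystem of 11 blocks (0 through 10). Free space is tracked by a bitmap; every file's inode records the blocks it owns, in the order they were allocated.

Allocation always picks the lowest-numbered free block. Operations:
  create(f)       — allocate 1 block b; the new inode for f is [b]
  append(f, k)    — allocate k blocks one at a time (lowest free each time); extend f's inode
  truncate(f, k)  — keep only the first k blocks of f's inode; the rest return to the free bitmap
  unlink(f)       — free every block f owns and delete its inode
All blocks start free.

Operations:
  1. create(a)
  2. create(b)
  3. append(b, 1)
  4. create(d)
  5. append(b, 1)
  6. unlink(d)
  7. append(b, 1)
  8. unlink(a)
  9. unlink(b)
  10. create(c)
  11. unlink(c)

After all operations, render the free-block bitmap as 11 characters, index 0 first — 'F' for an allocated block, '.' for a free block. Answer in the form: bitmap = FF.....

bitmap = ...........

after create(a) → a:[0]  free=[F..........]
after create(b) → a:[0], b:[1]  free=[FF.........]
after append(b, 1) → a:[0], b:[1, 2]  free=[FFF........]
after create(d) → a:[0], b:[1, 2], d:[3]  free=[FFFF.......]
after append(b, 1) → a:[0], b:[1, 2, 4], d:[3]  free=[FFFFF......]
after unlink(d) → a:[0], b:[1, 2, 4]  free=[FFF.F......]
after append(b, 1) → a:[0], b:[1, 2, 4, 3]  free=[FFFFF......]
after unlink(a) → b:[1, 2, 4, 3]  free=[.FFFF......]
after unlink(b) →   free=[...........]
after create(c) → c:[0]  free=[F..........]
after unlink(c) →   free=[...........]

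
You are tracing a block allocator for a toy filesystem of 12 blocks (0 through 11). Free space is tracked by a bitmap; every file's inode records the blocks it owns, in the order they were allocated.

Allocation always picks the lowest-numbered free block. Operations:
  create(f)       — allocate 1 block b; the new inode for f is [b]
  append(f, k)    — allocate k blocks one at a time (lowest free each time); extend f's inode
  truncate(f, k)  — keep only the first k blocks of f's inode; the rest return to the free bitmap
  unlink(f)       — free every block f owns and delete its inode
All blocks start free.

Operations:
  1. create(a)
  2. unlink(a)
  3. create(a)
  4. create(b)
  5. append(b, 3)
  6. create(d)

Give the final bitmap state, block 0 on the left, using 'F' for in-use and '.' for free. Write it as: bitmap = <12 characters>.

after create(a) → a:[0]  free=[F...........]
after unlink(a) →   free=[............]
after create(a) → a:[0]  free=[F...........]
after create(b) → a:[0], b:[1]  free=[FF..........]
after append(b, 3) → a:[0], b:[1, 2, 3, 4]  free=[FFFFF.......]
after create(d) → a:[0], b:[1, 2, 3, 4], d:[5]  free=[FFFFFF......]

bitmap = FFFFFF......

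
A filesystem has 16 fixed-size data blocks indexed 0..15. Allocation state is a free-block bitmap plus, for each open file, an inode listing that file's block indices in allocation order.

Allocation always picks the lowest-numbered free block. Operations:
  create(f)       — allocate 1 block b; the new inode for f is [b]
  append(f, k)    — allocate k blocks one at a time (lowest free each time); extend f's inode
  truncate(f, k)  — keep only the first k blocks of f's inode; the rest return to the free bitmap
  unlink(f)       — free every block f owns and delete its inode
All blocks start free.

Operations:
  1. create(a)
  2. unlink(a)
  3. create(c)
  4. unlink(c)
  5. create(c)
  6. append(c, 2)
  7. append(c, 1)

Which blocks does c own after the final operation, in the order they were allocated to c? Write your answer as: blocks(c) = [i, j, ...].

blocks(c) = [0, 1, 2, 3]

  1. create(a)  ⇒  F...............  {a→[0]}
  2. unlink(a)  ⇒  ................  {}
  3. create(c)  ⇒  F...............  {c→[0]}
  4. unlink(c)  ⇒  ................  {}
  5. create(c)  ⇒  F...............  {c→[0]}
  6. append(c, 2)  ⇒  FFF.............  {c→[0, 1, 2]}
  7. append(c, 1)  ⇒  FFFF............  {c→[0, 1, 2, 3]}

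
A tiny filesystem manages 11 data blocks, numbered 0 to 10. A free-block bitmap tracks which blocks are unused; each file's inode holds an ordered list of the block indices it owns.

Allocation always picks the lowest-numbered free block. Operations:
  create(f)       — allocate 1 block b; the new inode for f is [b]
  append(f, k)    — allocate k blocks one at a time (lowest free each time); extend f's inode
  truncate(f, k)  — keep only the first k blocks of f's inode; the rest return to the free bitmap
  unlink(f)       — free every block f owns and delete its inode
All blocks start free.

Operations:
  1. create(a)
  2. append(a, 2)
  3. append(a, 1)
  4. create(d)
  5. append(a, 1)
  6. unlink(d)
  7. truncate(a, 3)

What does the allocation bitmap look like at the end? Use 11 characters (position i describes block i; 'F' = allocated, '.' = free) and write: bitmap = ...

bitmap = FFF........

create(a): bitmap=F.......... | a=[0]
append(a, 2): bitmap=FFF........ | a=[0, 1, 2]
append(a, 1): bitmap=FFFF....... | a=[0, 1, 2, 3]
create(d): bitmap=FFFFF...... | a=[0, 1, 2, 3] d=[4]
append(a, 1): bitmap=FFFFFF..... | a=[0, 1, 2, 3, 5] d=[4]
unlink(d): bitmap=FFFF.F..... | a=[0, 1, 2, 3, 5]
truncate(a, 3): bitmap=FFF........ | a=[0, 1, 2]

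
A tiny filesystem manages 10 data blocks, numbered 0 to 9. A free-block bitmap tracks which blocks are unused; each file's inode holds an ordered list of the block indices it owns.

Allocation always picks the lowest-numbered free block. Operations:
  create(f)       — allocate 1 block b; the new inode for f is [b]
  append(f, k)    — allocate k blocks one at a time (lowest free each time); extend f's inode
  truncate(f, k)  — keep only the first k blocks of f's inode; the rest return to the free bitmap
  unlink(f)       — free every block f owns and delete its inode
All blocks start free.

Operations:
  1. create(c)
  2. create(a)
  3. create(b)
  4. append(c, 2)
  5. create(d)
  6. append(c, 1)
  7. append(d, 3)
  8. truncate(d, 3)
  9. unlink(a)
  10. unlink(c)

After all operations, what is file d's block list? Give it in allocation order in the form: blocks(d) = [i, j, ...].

  1. create(c)  ⇒  F.........  {c→[0]}
  2. create(a)  ⇒  FF........  {a→[1]; c→[0]}
  3. create(b)  ⇒  FFF.......  {a→[1]; b→[2]; c→[0]}
  4. append(c, 2)  ⇒  FFFFF.....  {a→[1]; b→[2]; c→[0, 3, 4]}
  5. create(d)  ⇒  FFFFFF....  {a→[1]; b→[2]; c→[0, 3, 4]; d→[5]}
  6. append(c, 1)  ⇒  FFFFFFF...  {a→[1]; b→[2]; c→[0, 3, 4, 6]; d→[5]}
  7. append(d, 3)  ⇒  FFFFFFFFFF  {a→[1]; b→[2]; c→[0, 3, 4, 6]; d→[5, 7, 8, 9]}
  8. truncate(d, 3)  ⇒  FFFFFFFFF.  {a→[1]; b→[2]; c→[0, 3, 4, 6]; d→[5, 7, 8]}
  9. unlink(a)  ⇒  F.FFFFFFF.  {b→[2]; c→[0, 3, 4, 6]; d→[5, 7, 8]}
  10. unlink(c)  ⇒  ..F..F.FF.  {b→[2]; d→[5, 7, 8]}

blocks(d) = [5, 7, 8]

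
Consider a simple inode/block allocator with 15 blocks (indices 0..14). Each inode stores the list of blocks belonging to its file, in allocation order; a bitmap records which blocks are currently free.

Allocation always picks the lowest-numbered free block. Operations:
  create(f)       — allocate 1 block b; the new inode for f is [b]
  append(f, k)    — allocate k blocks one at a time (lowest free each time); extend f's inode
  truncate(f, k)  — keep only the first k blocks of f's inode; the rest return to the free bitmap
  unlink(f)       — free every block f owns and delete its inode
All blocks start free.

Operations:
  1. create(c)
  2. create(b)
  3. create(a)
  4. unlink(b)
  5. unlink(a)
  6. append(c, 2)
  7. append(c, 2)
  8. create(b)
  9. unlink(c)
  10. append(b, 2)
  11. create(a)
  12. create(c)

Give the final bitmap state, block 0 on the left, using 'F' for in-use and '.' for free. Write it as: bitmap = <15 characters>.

bitmap = FFFF.F.........

after create(c) → c:[0]  free=[F..............]
after create(b) → b:[1], c:[0]  free=[FF.............]
after create(a) → a:[2], b:[1], c:[0]  free=[FFF............]
after unlink(b) → a:[2], c:[0]  free=[F.F............]
after unlink(a) → c:[0]  free=[F..............]
after append(c, 2) → c:[0, 1, 2]  free=[FFF............]
after append(c, 2) → c:[0, 1, 2, 3, 4]  free=[FFFFF..........]
after create(b) → b:[5], c:[0, 1, 2, 3, 4]  free=[FFFFFF.........]
after unlink(c) → b:[5]  free=[.....F.........]
after append(b, 2) → b:[5, 0, 1]  free=[FF...F.........]
after create(a) → a:[2], b:[5, 0, 1]  free=[FFF..F.........]
after create(c) → a:[2], b:[5, 0, 1], c:[3]  free=[FFFF.F.........]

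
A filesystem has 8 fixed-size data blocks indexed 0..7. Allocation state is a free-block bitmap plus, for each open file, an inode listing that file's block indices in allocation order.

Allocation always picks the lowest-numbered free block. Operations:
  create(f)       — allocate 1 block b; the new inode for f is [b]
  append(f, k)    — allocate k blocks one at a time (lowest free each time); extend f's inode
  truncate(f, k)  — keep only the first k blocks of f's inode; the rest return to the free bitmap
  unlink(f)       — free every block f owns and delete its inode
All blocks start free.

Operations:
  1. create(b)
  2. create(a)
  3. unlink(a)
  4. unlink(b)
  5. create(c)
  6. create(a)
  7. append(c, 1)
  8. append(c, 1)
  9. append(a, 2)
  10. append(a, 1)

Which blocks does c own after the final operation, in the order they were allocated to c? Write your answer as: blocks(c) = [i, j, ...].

blocks(c) = [0, 2, 3]

  1. create(b)  ⇒  F.......  {b→[0]}
  2. create(a)  ⇒  FF......  {a→[1]; b→[0]}
  3. unlink(a)  ⇒  F.......  {b→[0]}
  4. unlink(b)  ⇒  ........  {}
  5. create(c)  ⇒  F.......  {c→[0]}
  6. create(a)  ⇒  FF......  {a→[1]; c→[0]}
  7. append(c, 1)  ⇒  FFF.....  {a→[1]; c→[0, 2]}
  8. append(c, 1)  ⇒  FFFF....  {a→[1]; c→[0, 2, 3]}
  9. append(a, 2)  ⇒  FFFFFF..  {a→[1, 4, 5]; c→[0, 2, 3]}
  10. append(a, 1)  ⇒  FFFFFFF.  {a→[1, 4, 5, 6]; c→[0, 2, 3]}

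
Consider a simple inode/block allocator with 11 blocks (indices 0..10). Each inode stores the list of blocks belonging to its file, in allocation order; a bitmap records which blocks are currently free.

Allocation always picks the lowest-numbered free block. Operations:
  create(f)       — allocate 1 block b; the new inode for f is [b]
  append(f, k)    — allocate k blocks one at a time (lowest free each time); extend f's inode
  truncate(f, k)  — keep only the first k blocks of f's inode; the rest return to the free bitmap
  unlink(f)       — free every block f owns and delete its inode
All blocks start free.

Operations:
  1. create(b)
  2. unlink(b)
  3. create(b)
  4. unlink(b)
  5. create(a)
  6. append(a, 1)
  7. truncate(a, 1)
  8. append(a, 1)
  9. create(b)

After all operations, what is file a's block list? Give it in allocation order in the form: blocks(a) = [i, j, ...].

after create(b) → b:[0]  free=[F..........]
after unlink(b) →   free=[...........]
after create(b) → b:[0]  free=[F..........]
after unlink(b) →   free=[...........]
after create(a) → a:[0]  free=[F..........]
after append(a, 1) → a:[0, 1]  free=[FF.........]
after truncate(a, 1) → a:[0]  free=[F..........]
after append(a, 1) → a:[0, 1]  free=[FF.........]
after create(b) → a:[0, 1], b:[2]  free=[FFF........]

blocks(a) = [0, 1]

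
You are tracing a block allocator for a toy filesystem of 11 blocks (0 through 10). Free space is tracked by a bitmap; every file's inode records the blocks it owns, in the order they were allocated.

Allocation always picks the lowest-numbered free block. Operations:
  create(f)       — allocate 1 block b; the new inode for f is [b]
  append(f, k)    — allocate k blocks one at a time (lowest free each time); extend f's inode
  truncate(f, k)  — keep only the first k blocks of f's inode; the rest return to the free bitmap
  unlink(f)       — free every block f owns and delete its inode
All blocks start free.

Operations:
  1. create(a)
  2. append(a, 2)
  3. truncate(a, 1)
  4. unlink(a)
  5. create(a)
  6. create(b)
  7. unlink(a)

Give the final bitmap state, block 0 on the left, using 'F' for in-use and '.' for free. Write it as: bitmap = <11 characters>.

create(a): bitmap=F.......... | a=[0]
append(a, 2): bitmap=FFF........ | a=[0, 1, 2]
truncate(a, 1): bitmap=F.......... | a=[0]
unlink(a): bitmap=........... | 
create(a): bitmap=F.......... | a=[0]
create(b): bitmap=FF......... | a=[0] b=[1]
unlink(a): bitmap=.F......... | b=[1]

bitmap = .F.........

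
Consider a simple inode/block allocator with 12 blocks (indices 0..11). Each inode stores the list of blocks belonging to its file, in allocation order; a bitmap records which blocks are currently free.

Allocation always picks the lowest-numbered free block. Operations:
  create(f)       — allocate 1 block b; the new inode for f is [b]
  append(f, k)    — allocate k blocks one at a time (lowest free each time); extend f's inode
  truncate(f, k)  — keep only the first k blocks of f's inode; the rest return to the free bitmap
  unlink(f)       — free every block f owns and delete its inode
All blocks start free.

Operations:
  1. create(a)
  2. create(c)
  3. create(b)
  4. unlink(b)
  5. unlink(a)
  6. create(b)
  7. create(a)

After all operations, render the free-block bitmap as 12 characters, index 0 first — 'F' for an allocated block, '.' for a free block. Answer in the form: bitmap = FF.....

after create(a) → a:[0]  free=[F...........]
after create(c) → a:[0], c:[1]  free=[FF..........]
after create(b) → a:[0], b:[2], c:[1]  free=[FFF.........]
after unlink(b) → a:[0], c:[1]  free=[FF..........]
after unlink(a) → c:[1]  free=[.F..........]
after create(b) → b:[0], c:[1]  free=[FF..........]
after create(a) → a:[2], b:[0], c:[1]  free=[FFF.........]

bitmap = FFF.........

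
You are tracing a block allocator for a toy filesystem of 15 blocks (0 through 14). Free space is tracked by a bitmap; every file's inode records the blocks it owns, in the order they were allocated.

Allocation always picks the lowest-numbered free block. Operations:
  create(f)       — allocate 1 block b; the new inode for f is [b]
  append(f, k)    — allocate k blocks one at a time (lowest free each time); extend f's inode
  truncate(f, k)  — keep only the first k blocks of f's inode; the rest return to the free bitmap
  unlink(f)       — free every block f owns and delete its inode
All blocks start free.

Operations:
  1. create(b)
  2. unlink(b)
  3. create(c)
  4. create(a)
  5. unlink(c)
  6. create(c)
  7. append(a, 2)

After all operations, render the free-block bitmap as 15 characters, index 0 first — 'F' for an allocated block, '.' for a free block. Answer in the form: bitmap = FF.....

after create(b) → b:[0]  free=[F..............]
after unlink(b) →   free=[...............]
after create(c) → c:[0]  free=[F..............]
after create(a) → a:[1], c:[0]  free=[FF.............]
after unlink(c) → a:[1]  free=[.F.............]
after create(c) → a:[1], c:[0]  free=[FF.............]
after append(a, 2) → a:[1, 2, 3], c:[0]  free=[FFFF...........]

bitmap = FFFF...........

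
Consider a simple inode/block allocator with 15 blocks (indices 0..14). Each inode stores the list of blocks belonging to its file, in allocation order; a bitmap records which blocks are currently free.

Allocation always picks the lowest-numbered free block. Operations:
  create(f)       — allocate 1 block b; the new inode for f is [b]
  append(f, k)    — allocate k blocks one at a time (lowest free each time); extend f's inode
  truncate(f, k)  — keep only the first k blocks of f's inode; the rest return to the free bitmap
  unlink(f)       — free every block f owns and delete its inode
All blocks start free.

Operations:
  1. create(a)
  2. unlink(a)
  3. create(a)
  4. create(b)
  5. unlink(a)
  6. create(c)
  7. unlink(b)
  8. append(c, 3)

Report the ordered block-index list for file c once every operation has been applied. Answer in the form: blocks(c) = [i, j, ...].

blocks(c) = [0, 1, 2, 3]

[1] create(a) — a=0 (map F..............)
[2] unlink(a) —  (map ...............)
[3] create(a) — a=0 (map F..............)
[4] create(b) — a=0 b=1 (map FF.............)
[5] unlink(a) — b=1 (map .F.............)
[6] create(c) — b=1 c=0 (map FF.............)
[7] unlink(b) — c=0 (map F..............)
[8] append(c, 3) — c=0,1,2,3 (map FFFF...........)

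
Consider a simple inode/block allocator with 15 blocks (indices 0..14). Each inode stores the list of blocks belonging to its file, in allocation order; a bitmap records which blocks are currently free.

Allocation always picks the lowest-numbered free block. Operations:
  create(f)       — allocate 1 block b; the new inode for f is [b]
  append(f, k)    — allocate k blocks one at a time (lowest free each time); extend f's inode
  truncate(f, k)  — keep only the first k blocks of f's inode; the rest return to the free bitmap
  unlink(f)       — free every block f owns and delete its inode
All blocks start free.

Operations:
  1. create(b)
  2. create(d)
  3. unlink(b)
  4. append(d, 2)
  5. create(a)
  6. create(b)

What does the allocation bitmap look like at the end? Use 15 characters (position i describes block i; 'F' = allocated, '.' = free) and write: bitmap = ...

bitmap = FFFFF..........

create(b): bitmap=F.............. | b=[0]
create(d): bitmap=FF............. | b=[0] d=[1]
unlink(b): bitmap=.F............. | d=[1]
append(d, 2): bitmap=FFF............ | d=[1, 0, 2]
create(a): bitmap=FFFF........... | a=[3] d=[1, 0, 2]
create(b): bitmap=FFFFF.......... | a=[3] b=[4] d=[1, 0, 2]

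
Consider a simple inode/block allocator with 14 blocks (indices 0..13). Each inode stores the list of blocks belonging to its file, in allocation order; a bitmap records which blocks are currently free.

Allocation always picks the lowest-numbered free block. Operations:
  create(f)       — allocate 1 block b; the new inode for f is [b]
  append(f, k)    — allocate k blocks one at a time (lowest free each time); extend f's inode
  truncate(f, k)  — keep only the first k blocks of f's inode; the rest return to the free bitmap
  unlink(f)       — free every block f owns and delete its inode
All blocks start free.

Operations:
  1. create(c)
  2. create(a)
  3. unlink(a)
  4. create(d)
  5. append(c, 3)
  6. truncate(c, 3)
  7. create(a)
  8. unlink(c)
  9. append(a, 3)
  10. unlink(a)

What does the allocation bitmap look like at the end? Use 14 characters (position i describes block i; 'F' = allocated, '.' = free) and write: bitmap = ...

  1. create(c)  ⇒  F.............  {c→[0]}
  2. create(a)  ⇒  FF............  {a→[1]; c→[0]}
  3. unlink(a)  ⇒  F.............  {c→[0]}
  4. create(d)  ⇒  FF............  {c→[0]; d→[1]}
  5. append(c, 3)  ⇒  FFFFF.........  {c→[0, 2, 3, 4]; d→[1]}
  6. truncate(c, 3)  ⇒  FFFF..........  {c→[0, 2, 3]; d→[1]}
  7. create(a)  ⇒  FFFFF.........  {a→[4]; c→[0, 2, 3]; d→[1]}
  8. unlink(c)  ⇒  .F..F.........  {a→[4]; d→[1]}
  9. append(a, 3)  ⇒  FFFFF.........  {a→[4, 0, 2, 3]; d→[1]}
  10. unlink(a)  ⇒  .F............  {d→[1]}

bitmap = .F............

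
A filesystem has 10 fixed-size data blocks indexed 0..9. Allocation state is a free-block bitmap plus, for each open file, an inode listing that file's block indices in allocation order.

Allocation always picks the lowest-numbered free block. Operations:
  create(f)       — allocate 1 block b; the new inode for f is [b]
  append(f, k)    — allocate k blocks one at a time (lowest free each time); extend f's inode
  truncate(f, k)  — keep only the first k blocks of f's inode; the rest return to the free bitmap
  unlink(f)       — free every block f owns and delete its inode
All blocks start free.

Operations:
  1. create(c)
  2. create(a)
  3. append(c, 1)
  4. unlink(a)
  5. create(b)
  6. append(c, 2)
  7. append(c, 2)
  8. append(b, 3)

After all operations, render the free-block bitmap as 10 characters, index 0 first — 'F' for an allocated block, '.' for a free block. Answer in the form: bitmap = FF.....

bitmap = FFFFFFFFFF

after create(c) → c:[0]  free=[F.........]
after create(a) → a:[1], c:[0]  free=[FF........]
after append(c, 1) → a:[1], c:[0, 2]  free=[FFF.......]
after unlink(a) → c:[0, 2]  free=[F.F.......]
after create(b) → b:[1], c:[0, 2]  free=[FFF.......]
after append(c, 2) → b:[1], c:[0, 2, 3, 4]  free=[FFFFF.....]
after append(c, 2) → b:[1], c:[0, 2, 3, 4, 5, 6]  free=[FFFFFFF...]
after append(b, 3) → b:[1, 7, 8, 9], c:[0, 2, 3, 4, 5, 6]  free=[FFFFFFFFFF]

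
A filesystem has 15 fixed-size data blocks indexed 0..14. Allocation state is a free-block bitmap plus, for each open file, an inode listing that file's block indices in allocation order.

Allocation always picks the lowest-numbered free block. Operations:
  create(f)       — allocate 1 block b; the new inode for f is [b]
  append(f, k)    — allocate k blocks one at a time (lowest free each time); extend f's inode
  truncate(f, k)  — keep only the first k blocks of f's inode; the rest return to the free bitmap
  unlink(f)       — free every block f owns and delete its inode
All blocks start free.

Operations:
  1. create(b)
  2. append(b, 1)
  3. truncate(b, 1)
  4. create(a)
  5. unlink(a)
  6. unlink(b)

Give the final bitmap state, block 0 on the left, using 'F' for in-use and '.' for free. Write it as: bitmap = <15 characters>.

create(b): bitmap=F.............. | b=[0]
append(b, 1): bitmap=FF............. | b=[0, 1]
truncate(b, 1): bitmap=F.............. | b=[0]
create(a): bitmap=FF............. | a=[1] b=[0]
unlink(a): bitmap=F.............. | b=[0]
unlink(b): bitmap=............... | 

bitmap = ...............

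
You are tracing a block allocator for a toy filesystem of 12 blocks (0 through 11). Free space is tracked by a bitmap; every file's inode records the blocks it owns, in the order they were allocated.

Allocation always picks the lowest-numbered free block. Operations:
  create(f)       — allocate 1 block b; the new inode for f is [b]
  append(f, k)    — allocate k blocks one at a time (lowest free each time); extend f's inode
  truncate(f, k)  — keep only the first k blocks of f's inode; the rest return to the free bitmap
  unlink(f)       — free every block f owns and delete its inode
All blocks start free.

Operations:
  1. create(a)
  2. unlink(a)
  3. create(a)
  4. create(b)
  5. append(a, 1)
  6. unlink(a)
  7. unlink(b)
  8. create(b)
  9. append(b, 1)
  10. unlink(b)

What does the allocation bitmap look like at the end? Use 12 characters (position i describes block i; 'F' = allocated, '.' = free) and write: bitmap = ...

[1] create(a) — a=0 (map F...........)
[2] unlink(a) —  (map ............)
[3] create(a) — a=0 (map F...........)
[4] create(b) — a=0 b=1 (map FF..........)
[5] append(a, 1) — a=0,2 b=1 (map FFF.........)
[6] unlink(a) — b=1 (map .F..........)
[7] unlink(b) —  (map ............)
[8] create(b) — b=0 (map F...........)
[9] append(b, 1) — b=0,1 (map FF..........)
[10] unlink(b) —  (map ............)

bitmap = ............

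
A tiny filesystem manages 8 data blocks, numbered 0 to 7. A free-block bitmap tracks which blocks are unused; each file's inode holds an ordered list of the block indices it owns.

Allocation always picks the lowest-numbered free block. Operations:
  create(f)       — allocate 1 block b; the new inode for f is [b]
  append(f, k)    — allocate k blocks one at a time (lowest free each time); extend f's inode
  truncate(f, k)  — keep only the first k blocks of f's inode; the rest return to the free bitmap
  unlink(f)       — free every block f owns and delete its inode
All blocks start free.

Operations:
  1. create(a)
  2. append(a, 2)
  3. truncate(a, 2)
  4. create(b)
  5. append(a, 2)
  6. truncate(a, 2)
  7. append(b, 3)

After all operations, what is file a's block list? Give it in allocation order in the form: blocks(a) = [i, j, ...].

blocks(a) = [0, 1]

after create(a) → a:[0]  free=[F.......]
after append(a, 2) → a:[0, 1, 2]  free=[FFF.....]
after truncate(a, 2) → a:[0, 1]  free=[FF......]
after create(b) → a:[0, 1], b:[2]  free=[FFF.....]
after append(a, 2) → a:[0, 1, 3, 4], b:[2]  free=[FFFFF...]
after truncate(a, 2) → a:[0, 1], b:[2]  free=[FFF.....]
after append(b, 3) → a:[0, 1], b:[2, 3, 4, 5]  free=[FFFFFF..]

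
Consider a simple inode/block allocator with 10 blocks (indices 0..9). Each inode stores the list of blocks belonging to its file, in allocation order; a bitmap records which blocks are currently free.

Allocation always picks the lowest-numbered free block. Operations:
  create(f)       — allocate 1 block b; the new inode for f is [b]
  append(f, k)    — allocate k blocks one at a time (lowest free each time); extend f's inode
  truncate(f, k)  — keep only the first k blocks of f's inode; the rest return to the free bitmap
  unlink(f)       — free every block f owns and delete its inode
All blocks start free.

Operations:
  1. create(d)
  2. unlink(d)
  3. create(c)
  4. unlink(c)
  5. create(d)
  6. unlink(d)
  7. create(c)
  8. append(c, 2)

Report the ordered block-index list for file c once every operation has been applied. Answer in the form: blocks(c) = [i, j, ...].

blocks(c) = [0, 1, 2]

create(d): bitmap=F......... | d=[0]
unlink(d): bitmap=.......... | 
create(c): bitmap=F......... | c=[0]
unlink(c): bitmap=.......... | 
create(d): bitmap=F......... | d=[0]
unlink(d): bitmap=.......... | 
create(c): bitmap=F......... | c=[0]
append(c, 2): bitmap=FFF....... | c=[0, 1, 2]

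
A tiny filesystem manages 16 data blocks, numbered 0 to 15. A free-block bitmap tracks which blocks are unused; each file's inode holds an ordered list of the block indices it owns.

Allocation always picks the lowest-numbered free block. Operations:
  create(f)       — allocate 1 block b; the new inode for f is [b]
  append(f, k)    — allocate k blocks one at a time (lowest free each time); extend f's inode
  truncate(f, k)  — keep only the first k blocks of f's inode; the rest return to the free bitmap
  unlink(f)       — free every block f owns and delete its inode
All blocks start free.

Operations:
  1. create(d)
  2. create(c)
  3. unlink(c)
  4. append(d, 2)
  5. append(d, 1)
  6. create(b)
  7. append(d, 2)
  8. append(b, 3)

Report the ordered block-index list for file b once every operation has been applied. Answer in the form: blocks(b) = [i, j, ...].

create(d): bitmap=F............... | d=[0]
create(c): bitmap=FF.............. | c=[1] d=[0]
unlink(c): bitmap=F............... | d=[0]
append(d, 2): bitmap=FFF............. | d=[0, 1, 2]
append(d, 1): bitmap=FFFF............ | d=[0, 1, 2, 3]
create(b): bitmap=FFFFF........... | b=[4] d=[0, 1, 2, 3]
append(d, 2): bitmap=FFFFFFF......... | b=[4] d=[0, 1, 2, 3, 5, 6]
append(b, 3): bitmap=FFFFFFFFFF...... | b=[4, 7, 8, 9] d=[0, 1, 2, 3, 5, 6]

blocks(b) = [4, 7, 8, 9]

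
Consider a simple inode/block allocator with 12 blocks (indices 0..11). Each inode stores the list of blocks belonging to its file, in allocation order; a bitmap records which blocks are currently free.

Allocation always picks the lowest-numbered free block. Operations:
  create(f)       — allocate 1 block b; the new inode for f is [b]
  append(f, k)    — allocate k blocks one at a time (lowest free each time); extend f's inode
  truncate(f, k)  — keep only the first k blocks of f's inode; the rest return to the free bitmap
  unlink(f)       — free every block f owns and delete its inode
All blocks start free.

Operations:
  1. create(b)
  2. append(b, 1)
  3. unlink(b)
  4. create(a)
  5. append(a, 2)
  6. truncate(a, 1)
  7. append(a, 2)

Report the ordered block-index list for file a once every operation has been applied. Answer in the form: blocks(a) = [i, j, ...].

  1. create(b)  ⇒  F...........  {b→[0]}
  2. append(b, 1)  ⇒  FF..........  {b→[0, 1]}
  3. unlink(b)  ⇒  ............  {}
  4. create(a)  ⇒  F...........  {a→[0]}
  5. append(a, 2)  ⇒  FFF.........  {a→[0, 1, 2]}
  6. truncate(a, 1)  ⇒  F...........  {a→[0]}
  7. append(a, 2)  ⇒  FFF.........  {a→[0, 1, 2]}

blocks(a) = [0, 1, 2]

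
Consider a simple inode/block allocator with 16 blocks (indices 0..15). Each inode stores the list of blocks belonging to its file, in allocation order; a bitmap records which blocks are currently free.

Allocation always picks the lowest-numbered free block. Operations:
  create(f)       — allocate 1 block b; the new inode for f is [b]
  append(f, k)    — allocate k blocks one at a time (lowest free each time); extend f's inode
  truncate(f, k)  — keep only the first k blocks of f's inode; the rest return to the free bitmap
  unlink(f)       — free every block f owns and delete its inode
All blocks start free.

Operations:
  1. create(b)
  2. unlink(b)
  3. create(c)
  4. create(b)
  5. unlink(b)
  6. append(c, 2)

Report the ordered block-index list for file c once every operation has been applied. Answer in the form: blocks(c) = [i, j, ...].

after create(b) → b:[0]  free=[F...............]
after unlink(b) →   free=[................]
after create(c) → c:[0]  free=[F...............]
after create(b) → b:[1], c:[0]  free=[FF..............]
after unlink(b) → c:[0]  free=[F...............]
after append(c, 2) → c:[0, 1, 2]  free=[FFF.............]

blocks(c) = [0, 1, 2]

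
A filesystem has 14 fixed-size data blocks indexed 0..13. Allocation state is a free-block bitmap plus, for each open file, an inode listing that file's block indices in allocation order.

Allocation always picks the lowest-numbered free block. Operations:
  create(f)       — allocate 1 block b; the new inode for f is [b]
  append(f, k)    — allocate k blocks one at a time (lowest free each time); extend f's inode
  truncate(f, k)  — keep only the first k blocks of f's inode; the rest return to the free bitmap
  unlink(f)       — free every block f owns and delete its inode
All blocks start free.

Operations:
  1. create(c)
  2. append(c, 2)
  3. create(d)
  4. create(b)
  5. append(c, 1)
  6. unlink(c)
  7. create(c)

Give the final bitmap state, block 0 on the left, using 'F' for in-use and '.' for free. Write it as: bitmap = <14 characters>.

  1. create(c)  ⇒  F.............  {c→[0]}
  2. append(c, 2)  ⇒  FFF...........  {c→[0, 1, 2]}
  3. create(d)  ⇒  FFFF..........  {c→[0, 1, 2]; d→[3]}
  4. create(b)  ⇒  FFFFF.........  {b→[4]; c→[0, 1, 2]; d→[3]}
  5. append(c, 1)  ⇒  FFFFFF........  {b→[4]; c→[0, 1, 2, 5]; d→[3]}
  6. unlink(c)  ⇒  ...FF.........  {b→[4]; d→[3]}
  7. create(c)  ⇒  F..FF.........  {b→[4]; c→[0]; d→[3]}

bitmap = F..FF.........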